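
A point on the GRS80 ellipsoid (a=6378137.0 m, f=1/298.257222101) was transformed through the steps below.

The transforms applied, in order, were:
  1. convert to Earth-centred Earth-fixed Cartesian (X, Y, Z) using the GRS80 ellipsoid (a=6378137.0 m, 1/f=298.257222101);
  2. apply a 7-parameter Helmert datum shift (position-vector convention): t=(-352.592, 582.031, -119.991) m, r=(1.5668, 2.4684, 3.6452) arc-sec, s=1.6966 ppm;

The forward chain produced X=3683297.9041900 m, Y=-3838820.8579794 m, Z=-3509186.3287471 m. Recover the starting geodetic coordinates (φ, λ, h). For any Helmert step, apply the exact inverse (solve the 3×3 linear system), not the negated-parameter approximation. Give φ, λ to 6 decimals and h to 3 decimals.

φ=-33.581392°, λ=-46.186930°, h=2040.183 m

start: X=3683297.9042, Y=-3838820.8580, Z=-3509186.3287 m
→ Helmert⁻¹: X=3683618.3860, Y=-3839488.1280, Z=-3508987.1369
→ geod (Bowring, a=6378137.000): φ=-33.58139200°, λ=-46.18693000°, h=2040.1830 m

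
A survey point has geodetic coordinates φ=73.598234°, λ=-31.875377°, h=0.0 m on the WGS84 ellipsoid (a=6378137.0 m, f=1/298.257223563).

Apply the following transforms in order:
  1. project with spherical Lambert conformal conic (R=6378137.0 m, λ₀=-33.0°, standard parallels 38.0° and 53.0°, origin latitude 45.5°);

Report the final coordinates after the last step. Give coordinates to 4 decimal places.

E=41244.3967 m, N=3258816.2192 m

start: φ=73.598234°, λ=-31.875377°, h=0.000 m
→ lcc (R=6378137.0, λ₀=-33.0°): E=41244.3967, N=3258816.2192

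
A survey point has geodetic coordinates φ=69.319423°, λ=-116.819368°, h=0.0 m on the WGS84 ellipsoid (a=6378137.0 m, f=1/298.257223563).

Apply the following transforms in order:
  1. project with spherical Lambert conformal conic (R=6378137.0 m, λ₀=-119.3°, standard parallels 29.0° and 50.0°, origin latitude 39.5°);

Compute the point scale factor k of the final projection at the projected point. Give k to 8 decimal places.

1.17016600

start: φ=69.319423°, λ=-116.819368°, h=0.000 m
→ into lcc (λ₀=-119.3°): φ=69.31942300°, λ−λ₀=2.48063200°
scale k = 1.17016600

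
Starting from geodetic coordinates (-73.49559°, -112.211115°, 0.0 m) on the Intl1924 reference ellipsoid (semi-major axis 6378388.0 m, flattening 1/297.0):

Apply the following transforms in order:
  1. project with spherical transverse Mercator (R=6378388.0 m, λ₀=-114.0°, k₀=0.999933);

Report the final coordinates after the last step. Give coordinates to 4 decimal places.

start: φ=-73.495590°, λ=-112.211115°, h=0.000 m
→ tm (R=6378388.0, λ₀=-114.0°): E=56563.6058, N=-8182112.1510

E=56563.6058 m, N=-8182112.1510 m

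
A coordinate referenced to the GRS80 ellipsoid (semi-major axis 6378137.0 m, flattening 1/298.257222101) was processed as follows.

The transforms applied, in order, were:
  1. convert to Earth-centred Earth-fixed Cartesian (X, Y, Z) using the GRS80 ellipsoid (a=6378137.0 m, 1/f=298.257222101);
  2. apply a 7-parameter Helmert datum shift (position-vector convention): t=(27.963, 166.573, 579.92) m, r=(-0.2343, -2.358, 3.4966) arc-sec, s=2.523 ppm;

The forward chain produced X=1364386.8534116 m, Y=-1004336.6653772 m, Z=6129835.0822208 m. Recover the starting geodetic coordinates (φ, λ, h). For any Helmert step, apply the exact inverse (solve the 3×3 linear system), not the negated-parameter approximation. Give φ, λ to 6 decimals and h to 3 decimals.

start: X=1364386.8534, Y=-1004336.6654, Z=6129835.0822 m
→ Helmert⁻¹: X=1364408.4880, Y=-1004530.7958, Z=6129222.9593
→ geod (Bowring, a=6378137.000): φ=74.64604600°, λ=-36.36195100°, h=829.9080 m

φ=74.646046°, λ=-36.361951°, h=829.908 m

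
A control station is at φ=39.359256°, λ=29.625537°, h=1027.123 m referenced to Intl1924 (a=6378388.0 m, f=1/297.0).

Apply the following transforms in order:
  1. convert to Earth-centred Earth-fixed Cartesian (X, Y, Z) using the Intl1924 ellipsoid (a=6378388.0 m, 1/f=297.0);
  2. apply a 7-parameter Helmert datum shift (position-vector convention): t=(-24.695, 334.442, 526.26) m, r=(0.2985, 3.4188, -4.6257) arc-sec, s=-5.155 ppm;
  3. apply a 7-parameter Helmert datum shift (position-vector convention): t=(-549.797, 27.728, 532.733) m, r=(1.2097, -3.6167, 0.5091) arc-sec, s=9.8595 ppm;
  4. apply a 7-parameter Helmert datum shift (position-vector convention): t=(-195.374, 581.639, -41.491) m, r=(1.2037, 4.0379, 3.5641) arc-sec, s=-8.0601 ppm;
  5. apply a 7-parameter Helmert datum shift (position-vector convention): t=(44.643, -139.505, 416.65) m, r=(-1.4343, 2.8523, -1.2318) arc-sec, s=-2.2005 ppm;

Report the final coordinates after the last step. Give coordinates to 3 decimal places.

start: φ=39.359256°, λ=29.625537°, h=1027.123 m
→ ECEF (a=6378388.000, f=1/297.0): X=4293475.5143, Y=2441565.3718, Z=4023952.0510
→ Helmert 7p (PV): X=4293550.1367, Y=2441785.1191, Z=4024389.9377
→ Helmert 7p (PV): X=4292966.0797, Y=2441823.9168, Z=4025051.9548
→ Helmert 7p (PV): X=4292772.7064, Y=2442436.5643, Z=4024908.2315
→ Helmert 7p (PV): X=4292878.1469, Y=2442294.0364, Z=4025239.6790

X=4292878.147 m, Y=2442294.036 m, Z=4025239.679 m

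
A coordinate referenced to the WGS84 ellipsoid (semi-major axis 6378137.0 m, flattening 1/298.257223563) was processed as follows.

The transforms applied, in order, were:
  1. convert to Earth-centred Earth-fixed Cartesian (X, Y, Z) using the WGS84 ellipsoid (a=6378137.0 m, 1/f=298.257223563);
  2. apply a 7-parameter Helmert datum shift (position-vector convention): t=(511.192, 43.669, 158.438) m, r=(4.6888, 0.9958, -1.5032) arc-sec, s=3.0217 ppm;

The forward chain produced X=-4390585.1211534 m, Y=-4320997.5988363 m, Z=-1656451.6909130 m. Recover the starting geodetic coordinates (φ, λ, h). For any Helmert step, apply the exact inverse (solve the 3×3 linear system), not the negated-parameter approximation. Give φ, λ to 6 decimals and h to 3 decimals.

start: X=-4390585.1212, Y=-4320997.5988, Z=-1656451.6909 m
→ Helmert⁻¹: X=-4391043.5563, Y=-4321097.8678, Z=-1656528.0952
→ geod (Bowring, a=6378137.000): φ=-15.14703300°, λ=-135.45999100°, h=2750.1920 m

φ=-15.147033°, λ=-135.459991°, h=2750.192 m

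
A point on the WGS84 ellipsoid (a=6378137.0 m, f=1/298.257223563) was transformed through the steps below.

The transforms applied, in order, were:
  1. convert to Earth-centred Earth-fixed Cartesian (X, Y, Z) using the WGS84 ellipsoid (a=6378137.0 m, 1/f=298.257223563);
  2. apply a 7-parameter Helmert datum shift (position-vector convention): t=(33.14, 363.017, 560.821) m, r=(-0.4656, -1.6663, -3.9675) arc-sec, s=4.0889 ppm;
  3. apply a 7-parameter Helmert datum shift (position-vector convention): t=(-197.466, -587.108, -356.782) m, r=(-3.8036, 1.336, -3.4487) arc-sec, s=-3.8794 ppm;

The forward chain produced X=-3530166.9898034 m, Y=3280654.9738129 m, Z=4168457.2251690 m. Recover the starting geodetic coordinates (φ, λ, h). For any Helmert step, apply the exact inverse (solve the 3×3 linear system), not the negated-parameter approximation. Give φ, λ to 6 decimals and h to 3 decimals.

start: X=-3530166.9898, Y=3280654.9738, Z=4168457.2252 m
→ Helmert⁻¹: X=-3530065.0798, Y=3281118.9138, Z=4168867.8202
→ Helmert⁻¹: X=-3530113.2156, Y=3280665.1713, Z=4168325.8787
→ geod (Bowring, a=6378137.000): φ=41.04844800°, λ=137.09754800°, h=2807.3220 m

φ=41.048448°, λ=137.097548°, h=2807.322 m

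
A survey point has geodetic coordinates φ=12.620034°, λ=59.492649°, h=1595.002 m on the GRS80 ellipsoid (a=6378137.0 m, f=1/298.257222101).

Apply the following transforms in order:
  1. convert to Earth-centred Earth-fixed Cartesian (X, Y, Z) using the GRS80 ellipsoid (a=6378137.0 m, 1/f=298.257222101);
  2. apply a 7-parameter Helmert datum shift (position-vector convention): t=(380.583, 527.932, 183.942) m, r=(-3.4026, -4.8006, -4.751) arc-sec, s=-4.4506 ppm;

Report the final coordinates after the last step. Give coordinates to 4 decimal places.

start: φ=12.620034°, λ=59.492649°, h=1595.002 m
→ ECEF (a=6378137.000, f=1/298.257222101): X=3160924.1908, Y=5364610.4187, Z=1384764.7831
→ Helmert 7p (PV): X=3161382.0422, Y=5365064.5115, Z=1384927.6333

X=3161382.0422 m, Y=5365064.5115 m, Z=1384927.6333 m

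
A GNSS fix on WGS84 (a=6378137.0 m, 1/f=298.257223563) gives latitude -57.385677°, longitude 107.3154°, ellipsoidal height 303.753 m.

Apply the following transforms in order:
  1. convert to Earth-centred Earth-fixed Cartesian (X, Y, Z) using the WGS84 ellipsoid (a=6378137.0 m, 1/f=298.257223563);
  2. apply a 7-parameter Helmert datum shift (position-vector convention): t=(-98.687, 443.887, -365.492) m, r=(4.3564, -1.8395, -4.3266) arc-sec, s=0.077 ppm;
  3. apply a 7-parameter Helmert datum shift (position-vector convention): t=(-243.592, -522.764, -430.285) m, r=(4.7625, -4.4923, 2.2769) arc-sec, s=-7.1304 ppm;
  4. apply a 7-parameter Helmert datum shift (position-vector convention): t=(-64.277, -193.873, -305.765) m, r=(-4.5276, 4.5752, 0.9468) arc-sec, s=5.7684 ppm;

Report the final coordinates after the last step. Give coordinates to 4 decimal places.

start: φ=-57.385677°, λ=107.315400°, h=303.753 m
→ ECEF (a=6378137.000, f=1/298.257223563): X=-1025654.1253, Y=3289881.5777, Z=-5349426.9387
→ Helmert 7p (PV): X=-1025636.1759, Y=3290460.2143, Z=-5349732.5058
→ Helmert 7p (PV): X=-1025792.2644, Y=3290026.1868, Z=-5350071.0088
→ Helmert 7p (PV): X=-1025996.2322, Y=3289729.1463, Z=-5350457.0996

X=-1025996.2322 m, Y=3289729.1463 m, Z=-5350457.0996 m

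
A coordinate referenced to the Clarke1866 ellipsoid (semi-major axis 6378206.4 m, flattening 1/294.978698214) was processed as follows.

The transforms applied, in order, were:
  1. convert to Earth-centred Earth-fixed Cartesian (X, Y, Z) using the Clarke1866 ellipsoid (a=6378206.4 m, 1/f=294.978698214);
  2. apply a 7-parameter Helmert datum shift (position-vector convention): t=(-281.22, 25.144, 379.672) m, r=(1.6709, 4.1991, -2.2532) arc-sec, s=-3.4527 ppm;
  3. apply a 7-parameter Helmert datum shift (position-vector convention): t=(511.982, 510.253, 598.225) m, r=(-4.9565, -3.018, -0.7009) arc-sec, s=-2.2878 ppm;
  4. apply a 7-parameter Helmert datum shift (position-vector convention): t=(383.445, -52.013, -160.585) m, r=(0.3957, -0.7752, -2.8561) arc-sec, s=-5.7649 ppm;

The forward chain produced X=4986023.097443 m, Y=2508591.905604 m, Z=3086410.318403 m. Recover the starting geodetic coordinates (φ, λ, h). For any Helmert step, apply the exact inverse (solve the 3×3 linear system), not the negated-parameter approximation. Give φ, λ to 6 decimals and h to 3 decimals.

start: X=4986023.0974, Y=2508591.9056, Z=3086410.3184 m
→ Helmert⁻¹: X=4985645.2566, Y=2508733.3371, Z=3086565.1471
→ Helmert⁻¹: X=4985181.3095, Y=2508171.6074, Z=3085961.3114
→ Helmert⁻¹: X=4985389.5258, Y=2508234.5791, Z=3085673.4661
→ geod (Bowring, a=6378206.400): φ=29.10356000°, λ=26.70774900°, h=3923.0400 m

φ=29.103560°, λ=26.707749°, h=3923.040 m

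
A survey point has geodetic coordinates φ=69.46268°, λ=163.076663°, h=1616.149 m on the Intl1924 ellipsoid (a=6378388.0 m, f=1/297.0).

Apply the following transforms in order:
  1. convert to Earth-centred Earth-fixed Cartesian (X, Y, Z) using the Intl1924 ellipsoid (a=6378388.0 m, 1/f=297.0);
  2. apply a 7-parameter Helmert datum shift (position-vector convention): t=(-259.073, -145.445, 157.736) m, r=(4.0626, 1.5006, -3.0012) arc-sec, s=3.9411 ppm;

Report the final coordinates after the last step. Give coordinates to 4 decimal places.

start: φ=69.462680°, λ=163.076663°, h=1616.149 m
→ ECEF (a=6378388.000, f=1/297.0): X=-2147629.0227, Y=653455.1966, Z=5951926.9581
→ Helmert 7p (PV): X=-2147843.7506, Y=653226.3457, Z=5952136.6461

X=-2147843.7506 m, Y=653226.3457 m, Z=5952136.6461 m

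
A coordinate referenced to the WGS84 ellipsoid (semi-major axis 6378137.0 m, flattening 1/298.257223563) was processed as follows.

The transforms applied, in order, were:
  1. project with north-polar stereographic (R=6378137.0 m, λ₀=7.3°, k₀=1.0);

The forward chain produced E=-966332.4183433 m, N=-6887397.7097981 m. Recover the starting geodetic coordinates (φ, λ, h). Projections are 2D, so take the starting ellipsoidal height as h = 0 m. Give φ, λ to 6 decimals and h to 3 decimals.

start: E=-966332.4183, N=-6887397.7098 m
→ stereo⁻¹: φ=32.80061400°, λ=-0.68671700°

φ=32.800614°, λ=-0.686717°, h=0.000 m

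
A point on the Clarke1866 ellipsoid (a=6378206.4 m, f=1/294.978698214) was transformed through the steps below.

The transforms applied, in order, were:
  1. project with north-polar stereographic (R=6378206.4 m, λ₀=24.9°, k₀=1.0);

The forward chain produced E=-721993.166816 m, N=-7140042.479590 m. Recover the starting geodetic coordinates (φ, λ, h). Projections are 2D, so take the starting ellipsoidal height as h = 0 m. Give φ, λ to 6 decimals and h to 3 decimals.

start: E=-721993.1668, N=-7140042.4796 m
→ stereo⁻¹: φ=31.27786700°, λ=19.12594100°

φ=31.277867°, λ=19.125941°, h=0.000 m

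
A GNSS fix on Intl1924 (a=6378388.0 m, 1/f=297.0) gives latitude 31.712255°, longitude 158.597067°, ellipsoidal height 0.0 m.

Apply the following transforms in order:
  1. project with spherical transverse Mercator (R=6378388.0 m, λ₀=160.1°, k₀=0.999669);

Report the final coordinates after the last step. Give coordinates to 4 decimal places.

E=-142292.5602 m, N=3530143.6006 m

start: φ=31.712255°, λ=158.597067°, h=0.000 m
→ tm (R=6378388.0, λ₀=160.1°): E=-142292.5602, N=3530143.6006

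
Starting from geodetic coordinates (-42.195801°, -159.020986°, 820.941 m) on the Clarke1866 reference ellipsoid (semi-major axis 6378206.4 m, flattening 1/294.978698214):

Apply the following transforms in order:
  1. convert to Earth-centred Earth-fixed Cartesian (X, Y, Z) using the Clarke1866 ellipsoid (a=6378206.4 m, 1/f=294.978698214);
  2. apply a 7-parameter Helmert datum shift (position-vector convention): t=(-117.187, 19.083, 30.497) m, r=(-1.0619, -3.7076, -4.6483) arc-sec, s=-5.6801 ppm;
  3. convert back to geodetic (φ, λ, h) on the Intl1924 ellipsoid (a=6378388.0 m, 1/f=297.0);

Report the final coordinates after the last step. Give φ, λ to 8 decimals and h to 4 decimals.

φ=-42.19452264°, λ=-159.02242072°, h=593.0158 m

start: φ=-42.195801°, λ=-159.020986°, h=820.941 m
→ ECEF (a=6378206.400, f=1/294.978698214): X=-4419404.5807, Y=-1694593.4988, Z=-4262092.0195
→ Helmert 7p (PV): X=-4419458.2430, Y=-1694487.1392, Z=-4262108.0274
→ geod (Bowring, a=6378388.000): φ=-42.19452264°, λ=-159.02242072°, h=593.0158 m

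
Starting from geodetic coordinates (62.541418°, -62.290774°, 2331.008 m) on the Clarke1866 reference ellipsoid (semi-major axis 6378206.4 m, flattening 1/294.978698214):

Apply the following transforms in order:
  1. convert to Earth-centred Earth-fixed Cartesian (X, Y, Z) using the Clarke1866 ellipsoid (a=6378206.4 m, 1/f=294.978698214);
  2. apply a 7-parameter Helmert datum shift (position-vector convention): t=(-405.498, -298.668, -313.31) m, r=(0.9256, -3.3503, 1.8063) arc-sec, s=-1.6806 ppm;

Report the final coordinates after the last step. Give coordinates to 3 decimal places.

start: φ=62.541418°, λ=-62.290774°, h=2331.008 m
→ ECEF (a=6378206.400, f=1/294.978698214): X=1371695.7243, Y=-2611673.4576, Z=5638465.4079
→ Helmert 7p (PV): X=1371219.2081, Y=-2611981.0265, Z=5638153.1822

X=1371219.208 m, Y=-2611981.026 m, Z=5638153.182 m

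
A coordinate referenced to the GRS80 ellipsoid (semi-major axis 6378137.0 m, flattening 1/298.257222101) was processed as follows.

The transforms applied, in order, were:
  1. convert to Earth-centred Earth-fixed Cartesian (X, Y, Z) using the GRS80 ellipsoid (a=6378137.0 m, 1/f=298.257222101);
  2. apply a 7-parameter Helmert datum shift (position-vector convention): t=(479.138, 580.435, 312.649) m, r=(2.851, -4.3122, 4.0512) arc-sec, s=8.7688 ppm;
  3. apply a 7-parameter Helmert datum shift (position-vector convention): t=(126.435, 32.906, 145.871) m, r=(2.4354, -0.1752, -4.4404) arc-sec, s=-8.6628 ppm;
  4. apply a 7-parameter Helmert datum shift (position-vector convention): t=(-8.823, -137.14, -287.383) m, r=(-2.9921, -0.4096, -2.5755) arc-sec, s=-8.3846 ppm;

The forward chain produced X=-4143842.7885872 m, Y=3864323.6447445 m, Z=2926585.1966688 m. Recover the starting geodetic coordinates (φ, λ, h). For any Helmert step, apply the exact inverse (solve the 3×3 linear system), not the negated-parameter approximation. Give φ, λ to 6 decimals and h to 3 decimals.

start: X=-4143842.7886, Y=3864323.6447, Z=2926585.1967 m
→ Helmert⁻¹: X=-4143911.1503, Y=3864398.9857, Z=2926961.4069
→ Helmert⁻¹: X=-4144154.1889, Y=3864344.8994, Z=2926798.7836
→ Helmert⁻¹: X=-4144459.9130, Y=3863852.4346, Z=2926493.7114
→ geod (Bowring, a=6378137.000): φ=27.47266100°, λ=137.00679600°, h=3708.7210 m

φ=27.472661°, λ=137.006796°, h=3708.721 m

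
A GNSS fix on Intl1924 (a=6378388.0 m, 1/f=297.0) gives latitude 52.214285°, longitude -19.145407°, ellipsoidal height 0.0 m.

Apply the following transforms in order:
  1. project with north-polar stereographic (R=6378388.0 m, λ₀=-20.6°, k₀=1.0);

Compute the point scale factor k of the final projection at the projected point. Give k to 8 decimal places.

start: φ=52.214285°, λ=-19.145407°, h=0.000 m
→ into stereo (λ₀=-20.6°): φ=52.21428500°, λ−λ₀=1.45459300°
scale k = 1.11712634

1.11712634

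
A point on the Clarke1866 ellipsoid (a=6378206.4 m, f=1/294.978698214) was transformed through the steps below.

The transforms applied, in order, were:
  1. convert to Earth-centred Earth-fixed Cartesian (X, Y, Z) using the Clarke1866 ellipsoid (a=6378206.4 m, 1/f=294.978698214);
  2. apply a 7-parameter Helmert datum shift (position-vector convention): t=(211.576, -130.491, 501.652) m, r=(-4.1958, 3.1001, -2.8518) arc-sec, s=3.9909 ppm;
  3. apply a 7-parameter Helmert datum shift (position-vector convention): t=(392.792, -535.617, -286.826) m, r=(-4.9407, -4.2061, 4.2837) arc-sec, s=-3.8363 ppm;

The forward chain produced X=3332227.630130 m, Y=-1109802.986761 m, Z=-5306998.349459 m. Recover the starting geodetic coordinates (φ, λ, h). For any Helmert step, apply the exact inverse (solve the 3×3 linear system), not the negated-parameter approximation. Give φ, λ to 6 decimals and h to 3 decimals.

start: X=3332227.6301, Y=-1109802.9868, Z=-5306998.3495 m
→ Helmert⁻¹: X=3331716.3685, Y=-1109213.7028, Z=-5306826.3904
→ Helmert⁻¹: X=3331586.5956, Y=-1108924.7637, Z=-5307279.3462
→ geod (Bowring, a=6378206.400): φ=-56.69021200°, λ=-18.41011700°, h=534.4450 m

φ=-56.690212°, λ=-18.410117°, h=534.445 m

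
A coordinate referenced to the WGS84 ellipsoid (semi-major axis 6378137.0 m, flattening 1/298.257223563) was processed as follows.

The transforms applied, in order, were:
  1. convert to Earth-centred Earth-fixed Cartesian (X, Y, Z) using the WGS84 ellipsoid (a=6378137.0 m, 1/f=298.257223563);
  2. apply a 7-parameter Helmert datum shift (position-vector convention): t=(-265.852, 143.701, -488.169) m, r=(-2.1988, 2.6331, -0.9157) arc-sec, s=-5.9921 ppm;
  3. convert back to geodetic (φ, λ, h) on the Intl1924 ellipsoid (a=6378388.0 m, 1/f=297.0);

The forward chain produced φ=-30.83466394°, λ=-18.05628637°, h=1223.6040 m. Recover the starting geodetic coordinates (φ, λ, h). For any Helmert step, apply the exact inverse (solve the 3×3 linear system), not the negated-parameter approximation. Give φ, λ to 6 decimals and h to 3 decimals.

start: φ=-30.834664°, λ=-18.056286°, h=1223.604 m
→ ECEF (a=6378388.000, f=1/297.0): X=5212686.9765, Y=-1699367.9539, Z=-3250842.2310
→ Helmert⁻¹: X=5213033.1023, Y=-1699464.0469, Z=-3250325.1073
→ geod (Bowring, a=6378137.000): φ=-30.82827700°, λ=-18.05612000°, h=1493.7790 m

φ=-30.828277°, λ=-18.056120°, h=1493.779 m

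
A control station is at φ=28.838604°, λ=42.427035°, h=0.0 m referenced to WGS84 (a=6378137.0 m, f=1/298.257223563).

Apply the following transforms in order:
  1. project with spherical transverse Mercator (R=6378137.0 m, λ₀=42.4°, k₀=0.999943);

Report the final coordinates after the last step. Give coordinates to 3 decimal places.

start: φ=28.838604°, λ=42.427035°, h=0.000 m
→ tm (R=6378137.0, λ₀=42.4°): E=2636.1369, N=3210116.0254

E=2636.137 m, N=3210116.025 m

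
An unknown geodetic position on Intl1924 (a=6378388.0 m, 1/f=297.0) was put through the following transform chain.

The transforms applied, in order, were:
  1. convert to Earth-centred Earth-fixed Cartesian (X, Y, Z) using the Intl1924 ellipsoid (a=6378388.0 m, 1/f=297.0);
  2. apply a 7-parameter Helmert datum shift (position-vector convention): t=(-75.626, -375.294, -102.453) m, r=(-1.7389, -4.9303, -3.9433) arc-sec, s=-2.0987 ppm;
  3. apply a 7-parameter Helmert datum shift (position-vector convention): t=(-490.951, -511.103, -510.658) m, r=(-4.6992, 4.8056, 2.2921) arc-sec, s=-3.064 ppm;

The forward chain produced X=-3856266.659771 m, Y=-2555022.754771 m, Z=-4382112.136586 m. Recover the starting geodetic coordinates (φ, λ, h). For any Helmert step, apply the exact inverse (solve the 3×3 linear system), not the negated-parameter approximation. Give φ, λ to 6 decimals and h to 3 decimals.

φ=-43.645585°, λ=-146.479235°, h=2667.709 m

start: X=-3856266.6598, Y=-2555022.7548, Z=-4382112.1366 m
→ Helmert⁻¹: X=-3855713.8210, Y=-2554376.8056, Z=-4381762.9298
→ Helmert⁻¹: X=-3855702.1918, Y=-2554043.6450, Z=-4381599.0423
→ geod (Bowring, a=6378388.000): φ=-43.64558500°, λ=-146.47923500°, h=2667.7090 m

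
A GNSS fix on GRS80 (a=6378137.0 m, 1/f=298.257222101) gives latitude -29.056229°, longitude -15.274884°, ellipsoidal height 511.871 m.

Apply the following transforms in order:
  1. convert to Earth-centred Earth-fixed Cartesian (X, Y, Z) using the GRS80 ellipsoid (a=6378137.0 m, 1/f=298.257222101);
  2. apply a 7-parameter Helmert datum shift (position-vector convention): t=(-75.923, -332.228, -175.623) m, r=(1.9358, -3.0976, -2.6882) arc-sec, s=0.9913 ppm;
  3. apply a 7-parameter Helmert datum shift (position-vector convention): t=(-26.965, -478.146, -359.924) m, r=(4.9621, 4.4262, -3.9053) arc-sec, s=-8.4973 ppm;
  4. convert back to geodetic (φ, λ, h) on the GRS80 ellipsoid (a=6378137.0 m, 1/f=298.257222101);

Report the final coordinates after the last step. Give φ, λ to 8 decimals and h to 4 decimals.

φ=-29.06081651°, λ=-15.28405397°, h=824.3403 m

start: φ=-29.056229°, λ=-15.274884°, h=511.871 m
→ ECEF (a=6378137.000, f=1/298.257222101): X=5383127.6204, Y=-1470121.0424, Z=-3079599.1302
→ Helmert 7p (PV): X=5383084.1222, Y=-1470495.9827, Z=-3079710.7615
→ Helmert 7p (PV): X=5382917.4878, Y=-1470989.4651, Z=-3080195.4052
→ geod (Bowring, a=6378137.000): φ=-29.06081651°, λ=-15.28405397°, h=824.3403 m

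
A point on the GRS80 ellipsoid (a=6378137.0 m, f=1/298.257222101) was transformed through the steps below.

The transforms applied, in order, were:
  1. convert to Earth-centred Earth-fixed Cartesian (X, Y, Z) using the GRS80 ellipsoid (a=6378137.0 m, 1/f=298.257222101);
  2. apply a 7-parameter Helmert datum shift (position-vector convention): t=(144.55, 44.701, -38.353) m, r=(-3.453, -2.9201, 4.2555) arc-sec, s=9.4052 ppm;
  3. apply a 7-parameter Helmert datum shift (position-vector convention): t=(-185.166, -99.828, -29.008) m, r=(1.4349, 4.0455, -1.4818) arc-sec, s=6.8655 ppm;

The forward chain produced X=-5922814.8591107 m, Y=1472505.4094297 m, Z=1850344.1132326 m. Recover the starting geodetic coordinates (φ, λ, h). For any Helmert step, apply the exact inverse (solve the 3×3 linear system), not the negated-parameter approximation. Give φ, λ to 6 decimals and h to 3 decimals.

start: X=-5922814.8591, Y=1472505.4094, Z=1850344.1132 m
→ Helmert⁻¹: X=-5922635.8993, Y=1472565.4506, Z=1850234.0121
→ Helmert⁻¹: X=-5922668.1677, Y=1472598.1162, Z=1850363.4627
→ geod (Bowring, a=6378137.000): φ=16.97389000°, λ=166.03724700°, h=1005.5530 m

φ=16.973890°, λ=166.037247°, h=1005.553 m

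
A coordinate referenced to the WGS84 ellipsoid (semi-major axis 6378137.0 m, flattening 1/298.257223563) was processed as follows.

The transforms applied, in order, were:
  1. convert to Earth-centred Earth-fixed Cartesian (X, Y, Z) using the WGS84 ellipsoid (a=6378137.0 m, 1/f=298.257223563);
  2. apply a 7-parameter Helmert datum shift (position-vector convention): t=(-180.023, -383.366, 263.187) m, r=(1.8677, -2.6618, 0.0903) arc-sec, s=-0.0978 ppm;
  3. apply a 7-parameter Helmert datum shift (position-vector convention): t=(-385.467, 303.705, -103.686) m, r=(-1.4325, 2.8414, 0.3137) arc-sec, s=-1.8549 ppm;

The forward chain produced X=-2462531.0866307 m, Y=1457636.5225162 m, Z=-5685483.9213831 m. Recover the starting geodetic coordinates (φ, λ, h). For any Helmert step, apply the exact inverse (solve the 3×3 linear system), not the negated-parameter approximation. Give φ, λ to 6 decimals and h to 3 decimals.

start: X=-2462531.0866, Y=1457636.5225, Z=-5685483.9214 m
→ Helmert⁻¹: X=-2462069.6508, Y=1457378.7501, Z=-5685414.5760
→ Helmert⁻¹: X=-2461962.6025, Y=1457711.8536, Z=-5685659.7474
→ geod (Bowring, a=6378137.000): φ=-63.44156800°, λ=149.37050400°, h=3919.2380 m

φ=-63.441568°, λ=149.370504°, h=3919.238 m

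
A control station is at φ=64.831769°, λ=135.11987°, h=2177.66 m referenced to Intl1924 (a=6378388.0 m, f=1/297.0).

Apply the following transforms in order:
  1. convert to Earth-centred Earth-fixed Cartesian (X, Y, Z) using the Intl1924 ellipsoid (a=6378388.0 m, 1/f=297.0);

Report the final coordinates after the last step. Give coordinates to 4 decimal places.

start: φ=64.831769°, λ=135.119870°, h=2177.660 m
→ ECEF (a=6378388.000, f=1/297.0): X=-1928066.4507, Y=1920015.7654, Z=5751858.5594

X=-1928066.4507 m, Y=1920015.7654 m, Z=5751858.5594 m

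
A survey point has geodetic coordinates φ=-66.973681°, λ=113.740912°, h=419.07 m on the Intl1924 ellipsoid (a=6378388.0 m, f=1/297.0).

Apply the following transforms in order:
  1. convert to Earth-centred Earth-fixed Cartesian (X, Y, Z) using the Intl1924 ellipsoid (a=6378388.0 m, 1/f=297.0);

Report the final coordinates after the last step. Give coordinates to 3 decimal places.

X=-1007401.187 m, Y=2290478.819 m, Z=-5847785.578 m

start: φ=-66.973681°, λ=113.740912°, h=419.070 m
→ ECEF (a=6378388.000, f=1/297.0): X=-1007401.1867, Y=2290478.8193, Z=-5847785.5781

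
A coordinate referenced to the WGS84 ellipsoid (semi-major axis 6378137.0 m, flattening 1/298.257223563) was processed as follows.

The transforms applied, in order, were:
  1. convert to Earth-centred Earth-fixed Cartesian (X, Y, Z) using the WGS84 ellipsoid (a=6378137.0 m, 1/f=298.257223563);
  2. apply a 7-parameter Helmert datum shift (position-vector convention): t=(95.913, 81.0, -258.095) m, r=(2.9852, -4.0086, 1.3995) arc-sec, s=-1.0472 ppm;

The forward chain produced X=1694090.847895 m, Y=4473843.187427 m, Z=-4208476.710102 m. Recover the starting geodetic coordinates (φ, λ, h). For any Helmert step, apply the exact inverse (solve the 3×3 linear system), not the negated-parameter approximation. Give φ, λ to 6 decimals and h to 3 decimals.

φ=-41.529867°, λ=69.261043°, h=2510.683 m

start: X=1694090.8479, Y=4473843.1874, Z=-4208476.7101 m
→ Helmert⁻¹: X=1693945.2772, Y=4473694.4734, Z=-4208320.6887
→ geod (Bowring, a=6378137.000): φ=-41.52986700°, λ=69.26104300°, h=2510.6830 m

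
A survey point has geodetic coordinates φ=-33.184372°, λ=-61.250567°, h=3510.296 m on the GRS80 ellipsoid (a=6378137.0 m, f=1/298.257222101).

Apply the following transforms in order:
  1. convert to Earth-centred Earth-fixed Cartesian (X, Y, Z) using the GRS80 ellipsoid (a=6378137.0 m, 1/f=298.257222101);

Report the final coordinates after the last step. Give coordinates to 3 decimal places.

X=2571438.985 m, Y=-4687224.340 m, Z=-3473011.119 m

start: φ=-33.184372°, λ=-61.250567°, h=3510.296 m
→ ECEF (a=6378137.000, f=1/298.257222101): X=2571438.9846, Y=-4687224.3402, Z=-3473011.1190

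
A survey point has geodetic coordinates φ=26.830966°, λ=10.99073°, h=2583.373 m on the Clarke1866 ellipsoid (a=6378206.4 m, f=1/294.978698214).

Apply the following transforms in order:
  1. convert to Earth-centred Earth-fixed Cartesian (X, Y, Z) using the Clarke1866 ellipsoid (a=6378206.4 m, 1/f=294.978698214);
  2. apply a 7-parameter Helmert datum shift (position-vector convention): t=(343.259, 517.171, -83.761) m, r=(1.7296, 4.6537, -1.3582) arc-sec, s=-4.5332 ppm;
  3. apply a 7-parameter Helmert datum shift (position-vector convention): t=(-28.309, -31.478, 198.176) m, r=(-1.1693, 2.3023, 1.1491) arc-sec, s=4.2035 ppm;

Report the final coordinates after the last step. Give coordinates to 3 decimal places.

X=5593677.382 m, Y=1086753.683 m, Z=2862447.749 m

start: φ=26.830966°, λ=10.990730°, h=2583.373 m
→ ECEF (a=6378206.400, f=1/294.978698214): X=5593266.6436, Y=1086281.7907, Z=2862519.9595
→ Helmert 7p (PV): X=5593656.2833, Y=1086733.2042, Z=2862306.1375
→ Helmert 7p (PV): X=5593677.3818, Y=1086753.6829, Z=2862447.7487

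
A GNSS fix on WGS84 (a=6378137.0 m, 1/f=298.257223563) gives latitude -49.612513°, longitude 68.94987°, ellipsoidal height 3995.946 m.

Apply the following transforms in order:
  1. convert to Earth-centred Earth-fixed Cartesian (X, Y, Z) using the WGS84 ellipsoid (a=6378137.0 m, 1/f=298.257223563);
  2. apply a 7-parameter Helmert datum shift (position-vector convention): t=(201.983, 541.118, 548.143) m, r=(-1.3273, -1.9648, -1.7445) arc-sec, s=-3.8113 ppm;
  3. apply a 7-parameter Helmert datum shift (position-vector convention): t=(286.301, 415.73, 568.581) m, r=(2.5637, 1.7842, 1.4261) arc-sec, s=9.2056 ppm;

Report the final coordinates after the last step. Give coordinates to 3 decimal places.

X=1488743.012 m, Y=3867877.225 m, Z=-4836903.028 m

start: φ=-49.612513°, λ=68.949870°, h=3995.946 m
→ ECEF (a=6378137.000, f=1/298.257223563): X=1488236.4917, Y=3866872.8143, Z=-4838018.1450
→ Helmert 7p (PV): X=1488511.5917, Y=3867355.4755, Z=-4837462.2695
→ Helmert 7p (PV): X=1488743.0119, Y=3867877.2245, Z=-4836903.0276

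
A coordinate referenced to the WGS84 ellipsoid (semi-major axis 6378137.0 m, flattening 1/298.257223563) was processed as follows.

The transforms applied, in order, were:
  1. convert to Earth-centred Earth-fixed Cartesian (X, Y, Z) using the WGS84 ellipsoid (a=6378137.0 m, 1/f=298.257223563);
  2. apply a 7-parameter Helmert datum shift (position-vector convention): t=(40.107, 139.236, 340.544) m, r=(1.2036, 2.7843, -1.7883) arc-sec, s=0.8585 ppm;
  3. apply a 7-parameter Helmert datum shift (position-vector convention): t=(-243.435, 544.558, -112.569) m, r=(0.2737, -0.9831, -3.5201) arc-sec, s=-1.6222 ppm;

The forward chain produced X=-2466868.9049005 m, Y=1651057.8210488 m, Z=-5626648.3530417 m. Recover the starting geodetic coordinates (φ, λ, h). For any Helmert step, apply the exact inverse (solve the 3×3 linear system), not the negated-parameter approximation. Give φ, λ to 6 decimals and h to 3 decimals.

start: X=-2466868.9049, Y=1651057.8210, Z=-5626648.3530 m
→ Helmert⁻¹: X=-2466684.4552, Y=1650466.3782, Z=-5626535.3448
→ Helmert⁻¹: X=-2466660.7964, Y=1650271.5054, Z=-5626913.9844
→ geod (Bowring, a=6378137.000): φ=-62.35004800°, λ=146.21626700°, h=213.2860 m

φ=-62.350048°, λ=146.216267°, h=213.286 m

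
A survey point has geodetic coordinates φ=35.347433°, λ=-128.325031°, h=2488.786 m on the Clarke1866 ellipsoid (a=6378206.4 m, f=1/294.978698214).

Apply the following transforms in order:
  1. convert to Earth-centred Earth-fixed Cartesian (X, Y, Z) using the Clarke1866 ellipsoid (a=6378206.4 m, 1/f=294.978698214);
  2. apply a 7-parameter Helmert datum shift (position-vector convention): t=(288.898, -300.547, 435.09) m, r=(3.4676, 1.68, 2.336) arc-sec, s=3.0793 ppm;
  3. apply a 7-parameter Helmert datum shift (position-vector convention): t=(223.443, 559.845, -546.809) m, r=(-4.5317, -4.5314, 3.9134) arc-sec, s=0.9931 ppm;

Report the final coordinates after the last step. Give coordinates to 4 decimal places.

start: φ=35.347433°, λ=-128.325031°, h=2488.786 m
→ ECEF (a=6378206.400, f=1/294.978698214): X=-3231066.6091, Y=-4087567.2182, Z=3670625.4173
→ Helmert 7p (PV): X=-3230711.4708, Y=-4087978.6534, Z=3671029.4091
→ Helmert 7p (PV): X=-3230494.3246, Y=-4087403.5098, Z=3670505.0849

X=-3230494.3246 m, Y=-4087403.5098 m, Z=3670505.0849 m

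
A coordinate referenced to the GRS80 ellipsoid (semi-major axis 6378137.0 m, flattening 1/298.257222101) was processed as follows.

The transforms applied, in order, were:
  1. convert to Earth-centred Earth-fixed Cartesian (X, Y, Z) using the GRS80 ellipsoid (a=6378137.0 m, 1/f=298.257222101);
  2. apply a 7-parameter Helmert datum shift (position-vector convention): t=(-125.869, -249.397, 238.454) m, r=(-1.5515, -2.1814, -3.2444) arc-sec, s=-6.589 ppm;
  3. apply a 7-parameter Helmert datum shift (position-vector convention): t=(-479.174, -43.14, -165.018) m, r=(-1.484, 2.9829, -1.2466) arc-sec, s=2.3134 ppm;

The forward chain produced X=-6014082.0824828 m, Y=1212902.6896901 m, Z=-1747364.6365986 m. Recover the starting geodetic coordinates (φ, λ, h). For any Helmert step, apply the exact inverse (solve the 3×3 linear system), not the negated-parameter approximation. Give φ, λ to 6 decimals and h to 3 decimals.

start: X=-6014082.0825, Y=1212902.6897, Z=-1747364.6366 m
→ Helmert⁻¹: X=-6013571.0589, Y=1212919.2505, Z=-1747273.8154
→ Helmert⁻¹: X=-6013522.3745, Y=1213095.1968, Z=-1747451.0617
→ geod (Bowring, a=6378137.000): φ=-16.00119600°, λ=168.59490600°, h=2161.5140 m

φ=-16.001196°, λ=168.594906°, h=2161.514 m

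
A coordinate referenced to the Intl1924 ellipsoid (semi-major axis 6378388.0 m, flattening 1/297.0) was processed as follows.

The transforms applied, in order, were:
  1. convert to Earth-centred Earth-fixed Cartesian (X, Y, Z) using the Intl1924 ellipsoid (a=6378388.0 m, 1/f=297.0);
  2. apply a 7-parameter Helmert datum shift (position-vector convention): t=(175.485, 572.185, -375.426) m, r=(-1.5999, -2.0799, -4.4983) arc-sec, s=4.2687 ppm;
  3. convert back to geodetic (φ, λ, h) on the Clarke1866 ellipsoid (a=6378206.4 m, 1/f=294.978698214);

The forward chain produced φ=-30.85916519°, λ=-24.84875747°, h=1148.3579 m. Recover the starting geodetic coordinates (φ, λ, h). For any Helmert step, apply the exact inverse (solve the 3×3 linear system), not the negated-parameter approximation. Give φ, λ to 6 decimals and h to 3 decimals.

φ=-30.855435°, λ=-24.853611°, h=778.515 m

start: φ=-30.859165°, λ=-24.848757°, h=1148.358 m
→ ECEF (a=6378206.400, f=1/294.978698214): X=4973675.0597, Y=-2303298.6835, Z=-3252912.7742
→ Helmert⁻¹: X=4973495.7870, Y=-2303727.3414, Z=-3252591.4841
→ geod (Bowring, a=6378388.000): φ=-30.85543500°, λ=-24.85361100°, h=778.5150 m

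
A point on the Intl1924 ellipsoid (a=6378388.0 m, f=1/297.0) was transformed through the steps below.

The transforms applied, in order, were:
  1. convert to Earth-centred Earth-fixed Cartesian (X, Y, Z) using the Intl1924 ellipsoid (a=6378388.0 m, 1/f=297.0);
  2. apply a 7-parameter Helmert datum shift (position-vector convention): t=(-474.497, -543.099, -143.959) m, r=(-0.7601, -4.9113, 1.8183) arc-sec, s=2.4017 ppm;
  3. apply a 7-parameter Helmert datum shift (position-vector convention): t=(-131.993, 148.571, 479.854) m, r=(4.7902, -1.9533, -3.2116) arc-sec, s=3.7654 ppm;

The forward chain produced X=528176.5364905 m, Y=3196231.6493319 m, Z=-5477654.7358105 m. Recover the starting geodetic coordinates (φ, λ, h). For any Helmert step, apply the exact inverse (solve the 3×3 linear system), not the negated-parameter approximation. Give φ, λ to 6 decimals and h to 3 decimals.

φ=-59.567395°, λ=80.610499°, h=1968.895 m

start: X=528176.5365, Y=3196231.6493, Z=-5477654.7358 m
→ Helmert⁻¹: X=528204.9006, Y=3195952.0451, Z=-5478193.1859
→ Helmert⁻¹: X=528575.8706, Y=3196502.9944, Z=-5478036.8767
→ geod (Bowring, a=6378388.000): φ=-59.56739500°, λ=80.61049900°, h=1968.8950 m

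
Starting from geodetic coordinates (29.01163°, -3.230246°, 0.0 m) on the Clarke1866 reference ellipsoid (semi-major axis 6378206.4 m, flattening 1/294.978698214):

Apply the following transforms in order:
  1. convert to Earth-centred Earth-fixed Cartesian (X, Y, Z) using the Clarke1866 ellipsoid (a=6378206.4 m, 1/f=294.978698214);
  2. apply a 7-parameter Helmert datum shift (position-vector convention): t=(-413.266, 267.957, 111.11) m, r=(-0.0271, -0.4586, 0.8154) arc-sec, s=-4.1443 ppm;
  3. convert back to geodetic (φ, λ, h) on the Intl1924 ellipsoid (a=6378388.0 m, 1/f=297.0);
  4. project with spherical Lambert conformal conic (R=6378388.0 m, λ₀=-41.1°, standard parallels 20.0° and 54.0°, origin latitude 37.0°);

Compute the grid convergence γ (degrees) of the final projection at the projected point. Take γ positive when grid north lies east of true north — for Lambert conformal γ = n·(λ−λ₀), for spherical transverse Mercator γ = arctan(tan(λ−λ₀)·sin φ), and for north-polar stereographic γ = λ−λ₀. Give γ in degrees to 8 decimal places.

23.14335277

start: φ=29.011630°, λ=-3.230246°, h=0.000 m
→ ECEF (a=6378206.400, f=1/294.978698214): X=5573453.3058, Y=-314555.8833, Z=3074858.9538
→ Helmert 7p (PV): X=5573011.3488, Y=-314264.1860, Z=3074969.7537
→ geod (Bowring, a=6378388.000): φ=29.01338751°, λ=-3.22751222°, h=-562.4961 m
→ into lcc (λ₀=-41.1°): φ=29.01338751°, λ−λ₀=37.87248778°
convergence γ = 23.14335277°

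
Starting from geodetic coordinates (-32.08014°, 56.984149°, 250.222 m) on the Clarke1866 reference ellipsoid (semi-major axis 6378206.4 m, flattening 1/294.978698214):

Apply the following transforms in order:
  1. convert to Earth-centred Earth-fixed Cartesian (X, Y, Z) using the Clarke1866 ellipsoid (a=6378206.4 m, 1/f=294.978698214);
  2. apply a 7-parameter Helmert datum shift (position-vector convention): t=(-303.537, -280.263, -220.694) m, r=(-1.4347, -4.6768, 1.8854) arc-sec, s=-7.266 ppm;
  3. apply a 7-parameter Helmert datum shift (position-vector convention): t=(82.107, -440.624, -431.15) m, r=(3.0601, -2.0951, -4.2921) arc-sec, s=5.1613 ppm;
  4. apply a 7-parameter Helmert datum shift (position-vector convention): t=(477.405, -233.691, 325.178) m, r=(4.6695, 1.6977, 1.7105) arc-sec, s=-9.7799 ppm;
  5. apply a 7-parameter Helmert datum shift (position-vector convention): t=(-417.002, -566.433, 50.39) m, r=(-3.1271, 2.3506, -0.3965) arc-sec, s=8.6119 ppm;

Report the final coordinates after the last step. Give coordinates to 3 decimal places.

X=2947471.108 m, Y=4534617.223 m, Z=-3368074.052 m

start: φ=-32.080140°, λ=56.984149°, h=250.222 m
→ ECEF (a=6378206.400, f=1/294.978698214): X=2947573.2826, Y=4536116.9564, Z=-3367917.3728
→ Helmert 7p (PV): X=2947283.2285, Y=4535807.2508, Z=-3368078.3147
→ Helmert 7p (PV): X=2947509.1429, Y=4535378.6764, Z=-3368429.6190
→ Helmert 7p (PV): X=2947892.3870, Y=4535201.3275, Z=-3367993.0853
→ Helmert 7p (PV): X=2947471.1079, Y=4534617.2232, Z=-3368074.0517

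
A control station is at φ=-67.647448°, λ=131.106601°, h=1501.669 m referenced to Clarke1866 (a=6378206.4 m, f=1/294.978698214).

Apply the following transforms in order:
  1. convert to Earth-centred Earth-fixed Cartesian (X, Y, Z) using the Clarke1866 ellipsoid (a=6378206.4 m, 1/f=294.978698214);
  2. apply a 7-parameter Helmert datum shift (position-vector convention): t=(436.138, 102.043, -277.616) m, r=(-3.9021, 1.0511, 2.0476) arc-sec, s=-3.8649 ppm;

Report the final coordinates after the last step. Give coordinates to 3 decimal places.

start: φ=-67.647448°, λ=131.106601°, h=1501.669 m
→ ECEF (a=6378206.400, f=1/294.978698214): X=-1599792.5205, Y=1833450.1484, Z=-5877452.0206
→ Helmert 7p (PV): X=-1599398.3508, Y=1833418.0354, Z=-5877733.4534

X=-1599398.351 m, Y=1833418.035 m, Z=-5877733.453 m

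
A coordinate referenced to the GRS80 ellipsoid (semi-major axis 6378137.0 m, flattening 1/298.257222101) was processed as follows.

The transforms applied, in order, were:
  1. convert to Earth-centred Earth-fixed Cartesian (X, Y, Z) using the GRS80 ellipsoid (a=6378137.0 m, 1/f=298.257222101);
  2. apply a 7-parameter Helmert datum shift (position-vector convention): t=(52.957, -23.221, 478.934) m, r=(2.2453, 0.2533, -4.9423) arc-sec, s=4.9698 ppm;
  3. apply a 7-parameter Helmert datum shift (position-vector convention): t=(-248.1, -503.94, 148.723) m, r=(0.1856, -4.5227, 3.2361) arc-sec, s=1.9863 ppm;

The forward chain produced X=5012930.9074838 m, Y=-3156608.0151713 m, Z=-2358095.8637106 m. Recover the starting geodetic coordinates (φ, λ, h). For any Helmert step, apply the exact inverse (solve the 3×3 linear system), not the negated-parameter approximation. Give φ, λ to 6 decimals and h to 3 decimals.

start: X=5012930.9075, Y=-3156608.0152, Z=-2358095.8637 m
→ Helmert⁻¹: X=5013067.8217, Y=-3156178.5786, Z=-2358346.9824
→ Helmert⁻¹: X=5013068.4696, Y=-3156045.2308, Z=-2358773.6822
→ geod (Bowring, a=6378137.000): φ=-21.84430300°, λ=-32.19302300°, h=952.4280 m

φ=-21.844303°, λ=-32.193023°, h=952.428 m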